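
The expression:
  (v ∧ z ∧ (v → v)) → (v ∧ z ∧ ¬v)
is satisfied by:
  {v: False, z: False}
  {z: True, v: False}
  {v: True, z: False}


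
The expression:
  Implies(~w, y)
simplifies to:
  w | y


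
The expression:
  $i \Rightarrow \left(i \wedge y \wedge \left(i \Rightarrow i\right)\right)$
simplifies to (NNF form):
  $y \vee \neg i$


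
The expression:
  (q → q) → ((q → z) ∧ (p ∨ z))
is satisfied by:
  {z: True, p: True, q: False}
  {z: True, p: False, q: False}
  {z: True, q: True, p: True}
  {z: True, q: True, p: False}
  {p: True, q: False, z: False}


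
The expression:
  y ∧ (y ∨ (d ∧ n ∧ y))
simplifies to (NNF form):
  y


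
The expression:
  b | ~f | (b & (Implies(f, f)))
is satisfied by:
  {b: True, f: False}
  {f: False, b: False}
  {f: True, b: True}


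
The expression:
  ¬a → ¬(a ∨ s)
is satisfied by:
  {a: True, s: False}
  {s: False, a: False}
  {s: True, a: True}


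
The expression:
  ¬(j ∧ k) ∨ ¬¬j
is always true.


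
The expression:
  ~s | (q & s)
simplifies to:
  q | ~s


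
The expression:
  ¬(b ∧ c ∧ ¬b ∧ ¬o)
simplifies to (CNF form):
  True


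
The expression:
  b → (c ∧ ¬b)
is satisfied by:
  {b: False}


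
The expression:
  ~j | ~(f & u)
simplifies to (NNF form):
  ~f | ~j | ~u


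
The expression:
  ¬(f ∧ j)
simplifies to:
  ¬f ∨ ¬j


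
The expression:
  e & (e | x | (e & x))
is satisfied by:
  {e: True}


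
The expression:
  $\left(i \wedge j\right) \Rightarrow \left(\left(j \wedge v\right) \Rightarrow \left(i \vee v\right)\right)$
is always true.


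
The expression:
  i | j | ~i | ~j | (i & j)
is always true.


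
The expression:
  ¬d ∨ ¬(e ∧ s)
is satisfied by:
  {s: False, e: False, d: False}
  {d: True, s: False, e: False}
  {e: True, s: False, d: False}
  {d: True, e: True, s: False}
  {s: True, d: False, e: False}
  {d: True, s: True, e: False}
  {e: True, s: True, d: False}


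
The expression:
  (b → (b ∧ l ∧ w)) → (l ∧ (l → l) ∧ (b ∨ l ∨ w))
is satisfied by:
  {b: True, l: True}
  {b: True, l: False}
  {l: True, b: False}


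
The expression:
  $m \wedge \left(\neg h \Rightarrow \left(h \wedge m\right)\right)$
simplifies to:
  $h \wedge m$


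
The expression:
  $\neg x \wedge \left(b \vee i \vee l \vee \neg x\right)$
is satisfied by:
  {x: False}


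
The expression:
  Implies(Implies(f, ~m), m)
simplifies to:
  m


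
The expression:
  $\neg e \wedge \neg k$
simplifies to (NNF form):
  $\neg e \wedge \neg k$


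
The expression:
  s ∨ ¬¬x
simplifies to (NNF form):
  s ∨ x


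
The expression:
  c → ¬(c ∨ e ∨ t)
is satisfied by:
  {c: False}


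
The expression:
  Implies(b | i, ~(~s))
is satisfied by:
  {s: True, i: False, b: False}
  {b: True, s: True, i: False}
  {s: True, i: True, b: False}
  {b: True, s: True, i: True}
  {b: False, i: False, s: False}


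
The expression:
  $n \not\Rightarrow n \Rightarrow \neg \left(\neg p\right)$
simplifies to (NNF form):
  $\text{True}$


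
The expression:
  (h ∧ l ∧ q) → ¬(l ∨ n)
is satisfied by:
  {l: False, q: False, h: False}
  {h: True, l: False, q: False}
  {q: True, l: False, h: False}
  {h: True, q: True, l: False}
  {l: True, h: False, q: False}
  {h: True, l: True, q: False}
  {q: True, l: True, h: False}


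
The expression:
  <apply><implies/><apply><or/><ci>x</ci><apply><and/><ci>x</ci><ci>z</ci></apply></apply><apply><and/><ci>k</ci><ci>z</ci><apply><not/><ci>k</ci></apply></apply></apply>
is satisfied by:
  {x: False}


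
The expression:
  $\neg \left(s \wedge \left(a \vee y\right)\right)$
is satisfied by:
  {a: False, s: False, y: False}
  {y: True, a: False, s: False}
  {a: True, y: False, s: False}
  {y: True, a: True, s: False}
  {s: True, y: False, a: False}


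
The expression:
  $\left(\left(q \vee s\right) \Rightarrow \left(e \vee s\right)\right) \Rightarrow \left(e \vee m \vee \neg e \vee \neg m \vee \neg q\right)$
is always true.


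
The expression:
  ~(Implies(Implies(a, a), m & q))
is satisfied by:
  {m: False, q: False}
  {q: True, m: False}
  {m: True, q: False}


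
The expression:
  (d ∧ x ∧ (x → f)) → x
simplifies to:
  True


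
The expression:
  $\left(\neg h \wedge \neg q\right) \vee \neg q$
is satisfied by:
  {q: False}


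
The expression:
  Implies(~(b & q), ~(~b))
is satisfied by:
  {b: True}


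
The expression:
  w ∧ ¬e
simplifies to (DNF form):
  w ∧ ¬e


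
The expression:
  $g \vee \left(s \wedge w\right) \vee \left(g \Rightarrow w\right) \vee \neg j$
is always true.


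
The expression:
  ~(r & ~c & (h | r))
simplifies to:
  c | ~r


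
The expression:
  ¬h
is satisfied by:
  {h: False}


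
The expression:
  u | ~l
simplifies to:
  u | ~l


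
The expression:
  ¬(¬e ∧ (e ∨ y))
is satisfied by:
  {e: True, y: False}
  {y: False, e: False}
  {y: True, e: True}


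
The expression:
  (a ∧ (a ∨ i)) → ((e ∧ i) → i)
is always true.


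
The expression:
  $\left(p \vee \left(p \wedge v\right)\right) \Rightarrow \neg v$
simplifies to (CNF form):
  $\neg p \vee \neg v$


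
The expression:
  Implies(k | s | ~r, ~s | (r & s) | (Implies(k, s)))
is always true.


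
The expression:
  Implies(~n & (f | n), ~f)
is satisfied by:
  {n: True, f: False}
  {f: False, n: False}
  {f: True, n: True}


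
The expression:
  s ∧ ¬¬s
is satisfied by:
  {s: True}


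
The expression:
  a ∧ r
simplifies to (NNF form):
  a ∧ r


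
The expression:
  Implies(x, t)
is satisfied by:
  {t: True, x: False}
  {x: False, t: False}
  {x: True, t: True}


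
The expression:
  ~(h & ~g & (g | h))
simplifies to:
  g | ~h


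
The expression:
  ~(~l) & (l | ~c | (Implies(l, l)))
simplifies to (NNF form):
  l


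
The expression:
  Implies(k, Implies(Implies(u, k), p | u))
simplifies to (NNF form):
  p | u | ~k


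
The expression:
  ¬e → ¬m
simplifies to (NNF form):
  e ∨ ¬m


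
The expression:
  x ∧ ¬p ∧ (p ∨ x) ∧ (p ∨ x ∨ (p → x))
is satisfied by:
  {x: True, p: False}


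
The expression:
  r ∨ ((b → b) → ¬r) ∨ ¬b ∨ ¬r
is always true.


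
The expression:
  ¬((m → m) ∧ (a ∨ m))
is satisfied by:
  {a: False, m: False}


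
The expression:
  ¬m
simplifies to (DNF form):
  ¬m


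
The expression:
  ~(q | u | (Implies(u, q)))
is never true.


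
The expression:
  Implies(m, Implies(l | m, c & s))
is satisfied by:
  {s: True, c: True, m: False}
  {s: True, c: False, m: False}
  {c: True, s: False, m: False}
  {s: False, c: False, m: False}
  {s: True, m: True, c: True}


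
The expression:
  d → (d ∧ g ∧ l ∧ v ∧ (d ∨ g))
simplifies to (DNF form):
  (g ∧ l ∧ v) ∨ ¬d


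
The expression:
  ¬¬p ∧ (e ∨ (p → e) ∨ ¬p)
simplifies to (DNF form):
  e ∧ p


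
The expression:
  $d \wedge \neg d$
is never true.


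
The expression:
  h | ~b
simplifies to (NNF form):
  h | ~b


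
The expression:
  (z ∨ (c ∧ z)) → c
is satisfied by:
  {c: True, z: False}
  {z: False, c: False}
  {z: True, c: True}


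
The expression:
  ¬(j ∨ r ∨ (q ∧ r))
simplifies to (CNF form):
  ¬j ∧ ¬r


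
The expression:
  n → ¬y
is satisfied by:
  {y: False, n: False}
  {n: True, y: False}
  {y: True, n: False}


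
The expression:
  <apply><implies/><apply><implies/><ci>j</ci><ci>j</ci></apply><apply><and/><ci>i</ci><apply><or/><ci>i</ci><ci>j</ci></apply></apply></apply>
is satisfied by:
  {i: True}


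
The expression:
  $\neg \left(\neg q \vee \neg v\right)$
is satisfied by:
  {q: True, v: True}


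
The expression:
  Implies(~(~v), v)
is always true.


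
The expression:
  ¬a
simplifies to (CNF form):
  ¬a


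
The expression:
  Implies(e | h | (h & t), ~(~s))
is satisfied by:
  {s: True, h: False, e: False}
  {e: True, s: True, h: False}
  {s: True, h: True, e: False}
  {e: True, s: True, h: True}
  {e: False, h: False, s: False}


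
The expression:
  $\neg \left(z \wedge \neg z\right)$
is always true.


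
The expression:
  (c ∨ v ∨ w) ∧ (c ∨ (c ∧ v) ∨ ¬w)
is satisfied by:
  {c: True, v: True, w: False}
  {c: True, v: False, w: False}
  {c: True, w: True, v: True}
  {c: True, w: True, v: False}
  {v: True, w: False, c: False}


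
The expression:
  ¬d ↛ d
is always true.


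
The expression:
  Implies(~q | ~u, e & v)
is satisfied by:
  {q: True, v: True, u: True, e: True}
  {q: True, v: True, u: True, e: False}
  {q: True, v: True, e: True, u: False}
  {q: True, u: True, e: True, v: False}
  {q: True, u: True, e: False, v: False}
  {v: True, e: True, u: True, q: False}
  {v: True, e: True, u: False, q: False}


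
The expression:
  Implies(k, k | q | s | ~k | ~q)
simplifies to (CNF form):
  True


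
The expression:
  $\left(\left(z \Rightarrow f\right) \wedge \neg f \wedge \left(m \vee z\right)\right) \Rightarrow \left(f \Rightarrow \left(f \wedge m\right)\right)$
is always true.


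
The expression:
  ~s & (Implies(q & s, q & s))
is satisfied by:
  {s: False}


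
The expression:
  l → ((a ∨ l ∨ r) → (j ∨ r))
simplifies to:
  j ∨ r ∨ ¬l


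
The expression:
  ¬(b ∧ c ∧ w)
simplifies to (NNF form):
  ¬b ∨ ¬c ∨ ¬w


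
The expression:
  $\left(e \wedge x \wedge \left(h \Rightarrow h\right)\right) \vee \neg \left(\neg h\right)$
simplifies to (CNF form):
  $\left(e \vee h\right) \wedge \left(h \vee x\right)$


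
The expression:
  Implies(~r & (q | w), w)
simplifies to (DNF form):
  r | w | ~q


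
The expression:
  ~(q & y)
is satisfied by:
  {q: False, y: False}
  {y: True, q: False}
  {q: True, y: False}


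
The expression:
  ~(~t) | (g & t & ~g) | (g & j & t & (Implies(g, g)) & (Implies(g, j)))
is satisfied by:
  {t: True}


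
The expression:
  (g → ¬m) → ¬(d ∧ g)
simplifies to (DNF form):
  m ∨ ¬d ∨ ¬g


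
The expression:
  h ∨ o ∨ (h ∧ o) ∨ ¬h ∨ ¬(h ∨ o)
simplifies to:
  True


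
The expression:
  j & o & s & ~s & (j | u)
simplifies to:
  False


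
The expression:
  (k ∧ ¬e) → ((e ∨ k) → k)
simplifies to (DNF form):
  True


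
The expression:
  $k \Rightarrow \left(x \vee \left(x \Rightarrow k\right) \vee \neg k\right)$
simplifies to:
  $\text{True}$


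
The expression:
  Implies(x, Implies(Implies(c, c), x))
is always true.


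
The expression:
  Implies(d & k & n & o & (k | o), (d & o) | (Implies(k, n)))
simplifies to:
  True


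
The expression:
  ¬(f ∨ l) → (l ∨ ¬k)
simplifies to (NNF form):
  f ∨ l ∨ ¬k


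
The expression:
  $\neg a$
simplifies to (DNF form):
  $\neg a$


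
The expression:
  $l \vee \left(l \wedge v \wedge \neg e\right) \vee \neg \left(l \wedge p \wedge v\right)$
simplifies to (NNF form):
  $\text{True}$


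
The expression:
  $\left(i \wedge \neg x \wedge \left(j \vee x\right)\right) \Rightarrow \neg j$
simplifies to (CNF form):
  $x \vee \neg i \vee \neg j$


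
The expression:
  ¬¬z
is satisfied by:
  {z: True}


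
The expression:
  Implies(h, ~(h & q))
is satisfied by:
  {h: False, q: False}
  {q: True, h: False}
  {h: True, q: False}


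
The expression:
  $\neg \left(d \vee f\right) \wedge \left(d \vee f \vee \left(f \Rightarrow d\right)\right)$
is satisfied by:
  {d: False, f: False}


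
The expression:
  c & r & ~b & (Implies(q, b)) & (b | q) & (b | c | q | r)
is never true.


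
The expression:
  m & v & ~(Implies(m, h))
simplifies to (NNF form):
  m & v & ~h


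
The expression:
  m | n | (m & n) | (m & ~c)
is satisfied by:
  {n: True, m: True}
  {n: True, m: False}
  {m: True, n: False}


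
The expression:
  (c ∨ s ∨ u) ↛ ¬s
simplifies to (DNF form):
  s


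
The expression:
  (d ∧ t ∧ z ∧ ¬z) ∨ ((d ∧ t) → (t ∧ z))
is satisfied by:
  {z: True, t: False, d: False}
  {t: False, d: False, z: False}
  {d: True, z: True, t: False}
  {d: True, t: False, z: False}
  {z: True, t: True, d: False}
  {t: True, z: False, d: False}
  {d: True, t: True, z: True}


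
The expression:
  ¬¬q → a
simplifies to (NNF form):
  a ∨ ¬q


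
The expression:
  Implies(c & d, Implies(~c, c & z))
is always true.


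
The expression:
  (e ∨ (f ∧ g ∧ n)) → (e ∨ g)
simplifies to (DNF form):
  True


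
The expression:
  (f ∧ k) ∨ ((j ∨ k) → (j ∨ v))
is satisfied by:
  {f: True, v: True, j: True, k: False}
  {f: True, v: True, j: False, k: False}
  {f: True, j: True, k: False, v: False}
  {f: True, j: False, k: False, v: False}
  {v: True, j: True, k: False, f: False}
  {v: True, j: False, k: False, f: False}
  {j: True, v: False, k: False, f: False}
  {j: False, v: False, k: False, f: False}
  {f: True, v: True, k: True, j: True}
  {f: True, v: True, k: True, j: False}
  {f: True, k: True, j: True, v: False}
  {f: True, k: True, j: False, v: False}
  {k: True, v: True, j: True, f: False}
  {k: True, v: True, j: False, f: False}
  {k: True, j: True, v: False, f: False}


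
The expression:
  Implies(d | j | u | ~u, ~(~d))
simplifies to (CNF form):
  d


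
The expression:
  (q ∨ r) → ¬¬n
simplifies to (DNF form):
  n ∨ (¬q ∧ ¬r)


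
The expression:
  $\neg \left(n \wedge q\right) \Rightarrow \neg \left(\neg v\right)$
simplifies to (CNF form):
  $\left(n \vee v\right) \wedge \left(q \vee v\right)$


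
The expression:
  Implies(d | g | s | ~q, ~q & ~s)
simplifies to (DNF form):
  (~q & ~s) | (~d & ~g & ~s) | (~d & ~q & ~s) | (~g & ~q & ~s)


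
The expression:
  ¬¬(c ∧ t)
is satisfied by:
  {t: True, c: True}


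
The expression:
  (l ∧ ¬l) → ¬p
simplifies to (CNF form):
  True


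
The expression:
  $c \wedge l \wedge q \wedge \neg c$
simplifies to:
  $\text{False}$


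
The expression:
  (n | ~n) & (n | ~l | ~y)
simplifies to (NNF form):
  n | ~l | ~y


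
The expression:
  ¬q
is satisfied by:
  {q: False}


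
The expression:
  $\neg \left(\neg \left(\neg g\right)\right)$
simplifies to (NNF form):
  $\neg g$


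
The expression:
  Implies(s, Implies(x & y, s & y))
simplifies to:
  True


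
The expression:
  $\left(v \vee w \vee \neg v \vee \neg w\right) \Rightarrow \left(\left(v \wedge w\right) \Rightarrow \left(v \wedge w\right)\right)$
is always true.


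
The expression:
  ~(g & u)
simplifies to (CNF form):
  ~g | ~u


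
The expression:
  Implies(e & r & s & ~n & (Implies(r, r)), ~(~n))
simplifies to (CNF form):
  n | ~e | ~r | ~s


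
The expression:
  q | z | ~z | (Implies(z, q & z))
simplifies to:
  True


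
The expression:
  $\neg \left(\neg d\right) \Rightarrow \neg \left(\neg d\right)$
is always true.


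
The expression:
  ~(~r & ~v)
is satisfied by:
  {r: True, v: True}
  {r: True, v: False}
  {v: True, r: False}


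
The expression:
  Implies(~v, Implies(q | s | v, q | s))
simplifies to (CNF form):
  True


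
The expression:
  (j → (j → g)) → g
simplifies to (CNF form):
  g ∨ j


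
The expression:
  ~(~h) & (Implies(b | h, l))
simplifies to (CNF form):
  h & l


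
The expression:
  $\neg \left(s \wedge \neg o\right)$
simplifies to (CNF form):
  $o \vee \neg s$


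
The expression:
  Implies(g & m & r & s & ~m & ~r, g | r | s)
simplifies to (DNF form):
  True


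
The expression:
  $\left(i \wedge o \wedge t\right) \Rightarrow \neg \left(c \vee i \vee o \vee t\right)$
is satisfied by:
  {o: False, t: False, i: False}
  {i: True, o: False, t: False}
  {t: True, o: False, i: False}
  {i: True, t: True, o: False}
  {o: True, i: False, t: False}
  {i: True, o: True, t: False}
  {t: True, o: True, i: False}


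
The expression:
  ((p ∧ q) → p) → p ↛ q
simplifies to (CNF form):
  p ∧ ¬q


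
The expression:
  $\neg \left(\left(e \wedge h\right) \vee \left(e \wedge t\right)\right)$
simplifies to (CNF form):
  $\left(\neg e \vee \neg h\right) \wedge \left(\neg e \vee \neg t\right)$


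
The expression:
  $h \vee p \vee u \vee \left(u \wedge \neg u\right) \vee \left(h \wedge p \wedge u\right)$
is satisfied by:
  {p: True, u: True, h: True}
  {p: True, u: True, h: False}
  {p: True, h: True, u: False}
  {p: True, h: False, u: False}
  {u: True, h: True, p: False}
  {u: True, h: False, p: False}
  {h: True, u: False, p: False}


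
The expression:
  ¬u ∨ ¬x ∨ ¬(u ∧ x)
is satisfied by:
  {u: False, x: False}
  {x: True, u: False}
  {u: True, x: False}


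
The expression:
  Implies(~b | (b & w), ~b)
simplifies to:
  ~b | ~w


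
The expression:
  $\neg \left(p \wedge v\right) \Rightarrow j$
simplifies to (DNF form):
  $j \vee \left(p \wedge v\right)$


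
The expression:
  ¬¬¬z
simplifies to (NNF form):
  ¬z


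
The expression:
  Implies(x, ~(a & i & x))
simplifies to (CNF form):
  ~a | ~i | ~x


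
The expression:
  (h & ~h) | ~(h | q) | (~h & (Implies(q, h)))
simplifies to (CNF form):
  ~h & ~q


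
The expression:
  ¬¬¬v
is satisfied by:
  {v: False}


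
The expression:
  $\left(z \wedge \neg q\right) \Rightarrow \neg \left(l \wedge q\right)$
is always true.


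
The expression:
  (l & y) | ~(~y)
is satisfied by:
  {y: True}


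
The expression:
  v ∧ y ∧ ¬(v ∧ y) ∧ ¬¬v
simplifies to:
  False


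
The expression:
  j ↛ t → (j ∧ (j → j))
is always true.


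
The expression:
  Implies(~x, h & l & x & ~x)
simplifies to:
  x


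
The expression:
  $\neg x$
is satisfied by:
  {x: False}


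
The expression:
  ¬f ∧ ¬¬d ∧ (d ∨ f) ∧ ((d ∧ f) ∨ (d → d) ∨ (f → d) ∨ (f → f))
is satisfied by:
  {d: True, f: False}


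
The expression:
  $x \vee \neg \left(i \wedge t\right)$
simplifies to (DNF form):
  $x \vee \neg i \vee \neg t$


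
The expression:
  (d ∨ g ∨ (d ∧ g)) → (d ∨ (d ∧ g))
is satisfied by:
  {d: True, g: False}
  {g: False, d: False}
  {g: True, d: True}


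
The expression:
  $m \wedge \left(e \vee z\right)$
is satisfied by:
  {m: True, z: True, e: True}
  {m: True, z: True, e: False}
  {m: True, e: True, z: False}


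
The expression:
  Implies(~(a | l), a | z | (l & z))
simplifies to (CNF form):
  a | l | z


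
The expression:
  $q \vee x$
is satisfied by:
  {x: True, q: True}
  {x: True, q: False}
  {q: True, x: False}


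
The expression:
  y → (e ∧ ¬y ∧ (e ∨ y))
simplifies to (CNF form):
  ¬y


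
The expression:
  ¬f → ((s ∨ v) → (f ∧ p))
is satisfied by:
  {f: True, s: False, v: False}
  {v: True, f: True, s: False}
  {f: True, s: True, v: False}
  {v: True, f: True, s: True}
  {v: False, s: False, f: False}


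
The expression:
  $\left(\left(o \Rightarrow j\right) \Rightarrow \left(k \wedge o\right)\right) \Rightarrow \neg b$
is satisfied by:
  {j: True, k: False, o: False, b: False}
  {j: False, k: False, o: False, b: False}
  {k: True, j: True, b: False, o: False}
  {k: True, b: False, j: False, o: False}
  {b: True, j: True, k: False, o: False}
  {b: True, j: False, k: False, o: False}
  {b: True, k: True, j: True, o: False}
  {b: True, k: True, j: False, o: False}
  {o: True, j: True, k: False, b: False}
  {o: True, j: False, k: False, b: False}
  {o: True, k: True, j: True, b: False}
  {o: True, k: True, j: False, b: False}
  {b: True, o: True, j: True, k: False}


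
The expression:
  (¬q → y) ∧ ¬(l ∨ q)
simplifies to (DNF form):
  y ∧ ¬l ∧ ¬q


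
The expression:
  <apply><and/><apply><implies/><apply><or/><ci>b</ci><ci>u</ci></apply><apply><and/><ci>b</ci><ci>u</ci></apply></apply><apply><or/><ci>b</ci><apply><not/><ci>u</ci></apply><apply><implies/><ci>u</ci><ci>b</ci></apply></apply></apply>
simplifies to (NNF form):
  <apply><or/><apply><and/><ci>b</ci><ci>u</ci></apply><apply><and/><apply><not/><ci>b</ci></apply><apply><not/><ci>u</ci></apply></apply></apply>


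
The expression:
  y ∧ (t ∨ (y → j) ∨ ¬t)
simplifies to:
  y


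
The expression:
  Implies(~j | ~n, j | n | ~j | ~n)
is always true.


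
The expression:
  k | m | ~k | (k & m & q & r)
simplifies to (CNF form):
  True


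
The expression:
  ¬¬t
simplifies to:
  t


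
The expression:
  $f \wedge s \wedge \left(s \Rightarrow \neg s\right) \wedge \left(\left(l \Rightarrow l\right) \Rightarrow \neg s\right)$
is never true.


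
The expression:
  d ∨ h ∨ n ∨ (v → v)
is always true.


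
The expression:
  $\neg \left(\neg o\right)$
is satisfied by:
  {o: True}


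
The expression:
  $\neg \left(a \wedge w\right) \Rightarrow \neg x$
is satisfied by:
  {w: True, a: True, x: False}
  {w: True, a: False, x: False}
  {a: True, w: False, x: False}
  {w: False, a: False, x: False}
  {x: True, w: True, a: True}


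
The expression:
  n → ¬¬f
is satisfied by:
  {f: True, n: False}
  {n: False, f: False}
  {n: True, f: True}


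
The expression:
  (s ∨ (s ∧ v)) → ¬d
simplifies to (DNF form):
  ¬d ∨ ¬s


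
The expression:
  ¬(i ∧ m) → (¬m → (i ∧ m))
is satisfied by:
  {m: True}


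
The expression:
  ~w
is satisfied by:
  {w: False}


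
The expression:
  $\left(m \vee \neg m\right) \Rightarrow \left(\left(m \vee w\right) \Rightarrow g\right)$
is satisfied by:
  {g: True, m: False, w: False}
  {g: True, w: True, m: False}
  {g: True, m: True, w: False}
  {g: True, w: True, m: True}
  {w: False, m: False, g: False}


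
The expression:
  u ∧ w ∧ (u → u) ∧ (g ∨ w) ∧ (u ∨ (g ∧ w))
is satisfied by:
  {u: True, w: True}


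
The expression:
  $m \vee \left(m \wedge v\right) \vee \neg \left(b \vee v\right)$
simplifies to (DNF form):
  $m \vee \left(\neg b \wedge \neg v\right)$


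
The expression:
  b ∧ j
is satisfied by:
  {j: True, b: True}


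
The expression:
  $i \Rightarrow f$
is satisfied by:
  {f: True, i: False}
  {i: False, f: False}
  {i: True, f: True}


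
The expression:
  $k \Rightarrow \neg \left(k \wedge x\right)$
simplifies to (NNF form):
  $\neg k \vee \neg x$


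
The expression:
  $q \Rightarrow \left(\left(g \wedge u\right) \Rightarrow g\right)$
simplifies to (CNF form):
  $\text{True}$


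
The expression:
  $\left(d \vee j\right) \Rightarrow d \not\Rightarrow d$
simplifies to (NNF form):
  $\neg d \wedge \neg j$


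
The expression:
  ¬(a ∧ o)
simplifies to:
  ¬a ∨ ¬o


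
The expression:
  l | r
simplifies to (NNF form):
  l | r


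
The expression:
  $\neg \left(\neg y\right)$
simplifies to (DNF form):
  $y$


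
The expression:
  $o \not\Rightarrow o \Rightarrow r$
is always true.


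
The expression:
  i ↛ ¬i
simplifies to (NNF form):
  i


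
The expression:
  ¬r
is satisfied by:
  {r: False}


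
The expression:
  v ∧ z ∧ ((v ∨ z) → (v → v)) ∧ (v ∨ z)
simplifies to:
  v ∧ z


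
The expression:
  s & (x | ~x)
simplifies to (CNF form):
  s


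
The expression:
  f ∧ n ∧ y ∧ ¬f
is never true.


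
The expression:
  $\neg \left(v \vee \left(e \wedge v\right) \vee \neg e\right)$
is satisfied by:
  {e: True, v: False}


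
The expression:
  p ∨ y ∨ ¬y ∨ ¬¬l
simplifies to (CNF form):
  True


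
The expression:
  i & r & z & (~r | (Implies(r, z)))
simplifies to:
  i & r & z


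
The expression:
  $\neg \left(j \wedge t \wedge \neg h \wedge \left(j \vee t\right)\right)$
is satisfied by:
  {h: True, t: False, j: False}
  {h: False, t: False, j: False}
  {j: True, h: True, t: False}
  {j: True, h: False, t: False}
  {t: True, h: True, j: False}
  {t: True, h: False, j: False}
  {t: True, j: True, h: True}


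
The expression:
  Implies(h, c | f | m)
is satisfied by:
  {c: True, m: True, f: True, h: False}
  {c: True, m: True, f: False, h: False}
  {c: True, f: True, m: False, h: False}
  {c: True, f: False, m: False, h: False}
  {m: True, f: True, c: False, h: False}
  {m: True, f: False, c: False, h: False}
  {f: True, c: False, m: False, h: False}
  {f: False, c: False, m: False, h: False}
  {h: True, c: True, m: True, f: True}
  {h: True, c: True, m: True, f: False}
  {h: True, c: True, f: True, m: False}
  {h: True, c: True, f: False, m: False}
  {h: True, m: True, f: True, c: False}
  {h: True, m: True, f: False, c: False}
  {h: True, f: True, m: False, c: False}


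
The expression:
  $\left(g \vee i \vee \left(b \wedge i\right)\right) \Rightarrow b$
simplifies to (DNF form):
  $b \vee \left(\neg g \wedge \neg i\right)$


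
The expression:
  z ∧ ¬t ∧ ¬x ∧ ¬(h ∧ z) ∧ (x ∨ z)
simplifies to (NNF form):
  z ∧ ¬h ∧ ¬t ∧ ¬x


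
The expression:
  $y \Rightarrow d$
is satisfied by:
  {d: True, y: False}
  {y: False, d: False}
  {y: True, d: True}


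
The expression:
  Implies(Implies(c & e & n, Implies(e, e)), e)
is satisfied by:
  {e: True}


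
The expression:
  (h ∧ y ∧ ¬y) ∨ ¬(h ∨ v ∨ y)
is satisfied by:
  {v: False, h: False, y: False}


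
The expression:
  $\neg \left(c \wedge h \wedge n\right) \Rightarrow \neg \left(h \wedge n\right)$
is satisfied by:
  {c: True, h: False, n: False}
  {h: False, n: False, c: False}
  {n: True, c: True, h: False}
  {n: True, h: False, c: False}
  {c: True, h: True, n: False}
  {h: True, c: False, n: False}
  {n: True, h: True, c: True}


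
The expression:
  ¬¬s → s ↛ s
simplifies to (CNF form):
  ¬s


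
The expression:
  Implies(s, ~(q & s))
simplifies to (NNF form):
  ~q | ~s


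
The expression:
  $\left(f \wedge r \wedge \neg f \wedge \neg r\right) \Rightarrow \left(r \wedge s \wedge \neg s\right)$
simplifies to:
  $\text{True}$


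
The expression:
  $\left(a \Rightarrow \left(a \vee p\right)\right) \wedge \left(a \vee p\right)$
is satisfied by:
  {a: True, p: True}
  {a: True, p: False}
  {p: True, a: False}


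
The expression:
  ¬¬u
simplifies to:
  u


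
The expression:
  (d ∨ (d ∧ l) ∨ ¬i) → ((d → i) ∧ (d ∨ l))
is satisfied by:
  {i: True, l: True, d: False}
  {i: True, l: False, d: False}
  {i: True, d: True, l: True}
  {i: True, d: True, l: False}
  {l: True, d: False, i: False}


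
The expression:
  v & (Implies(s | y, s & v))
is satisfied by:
  {s: True, v: True, y: False}
  {v: True, y: False, s: False}
  {y: True, s: True, v: True}


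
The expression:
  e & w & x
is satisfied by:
  {e: True, w: True, x: True}


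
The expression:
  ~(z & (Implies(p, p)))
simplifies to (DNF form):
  ~z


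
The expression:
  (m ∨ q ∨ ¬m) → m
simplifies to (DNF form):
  m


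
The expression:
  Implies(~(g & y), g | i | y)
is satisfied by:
  {i: True, y: True, g: True}
  {i: True, y: True, g: False}
  {i: True, g: True, y: False}
  {i: True, g: False, y: False}
  {y: True, g: True, i: False}
  {y: True, g: False, i: False}
  {g: True, y: False, i: False}


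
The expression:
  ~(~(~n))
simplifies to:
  ~n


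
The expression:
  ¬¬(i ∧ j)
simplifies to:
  i ∧ j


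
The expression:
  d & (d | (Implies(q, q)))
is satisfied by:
  {d: True}


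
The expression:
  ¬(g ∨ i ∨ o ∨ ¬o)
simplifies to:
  False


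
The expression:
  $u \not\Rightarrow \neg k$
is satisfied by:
  {u: True, k: True}


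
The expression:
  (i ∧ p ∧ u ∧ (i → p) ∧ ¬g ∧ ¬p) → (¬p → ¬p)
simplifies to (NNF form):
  True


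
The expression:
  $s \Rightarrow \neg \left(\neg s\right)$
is always true.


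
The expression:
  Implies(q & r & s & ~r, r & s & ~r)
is always true.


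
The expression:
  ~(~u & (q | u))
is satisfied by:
  {u: True, q: False}
  {q: False, u: False}
  {q: True, u: True}


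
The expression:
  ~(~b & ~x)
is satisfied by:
  {b: True, x: True}
  {b: True, x: False}
  {x: True, b: False}


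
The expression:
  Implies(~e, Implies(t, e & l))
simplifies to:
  e | ~t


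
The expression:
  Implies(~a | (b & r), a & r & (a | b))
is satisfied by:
  {a: True}


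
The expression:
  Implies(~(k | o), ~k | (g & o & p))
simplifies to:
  True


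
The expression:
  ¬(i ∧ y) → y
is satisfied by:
  {y: True}


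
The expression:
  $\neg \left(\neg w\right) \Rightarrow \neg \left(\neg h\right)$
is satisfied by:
  {h: True, w: False}
  {w: False, h: False}
  {w: True, h: True}


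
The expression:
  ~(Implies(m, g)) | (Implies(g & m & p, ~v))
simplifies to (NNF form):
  ~g | ~m | ~p | ~v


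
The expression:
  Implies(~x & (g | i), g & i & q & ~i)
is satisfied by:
  {x: True, g: False, i: False}
  {i: True, x: True, g: False}
  {x: True, g: True, i: False}
  {i: True, x: True, g: True}
  {i: False, g: False, x: False}


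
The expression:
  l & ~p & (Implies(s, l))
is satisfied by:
  {l: True, p: False}


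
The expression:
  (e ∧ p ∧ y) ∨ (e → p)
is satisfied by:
  {p: True, e: False}
  {e: False, p: False}
  {e: True, p: True}


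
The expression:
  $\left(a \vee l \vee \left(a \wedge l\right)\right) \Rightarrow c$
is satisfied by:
  {c: True, a: False, l: False}
  {c: True, l: True, a: False}
  {c: True, a: True, l: False}
  {c: True, l: True, a: True}
  {l: False, a: False, c: False}


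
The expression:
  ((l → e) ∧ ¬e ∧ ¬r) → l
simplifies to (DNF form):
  e ∨ l ∨ r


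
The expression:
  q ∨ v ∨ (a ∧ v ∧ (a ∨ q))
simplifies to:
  q ∨ v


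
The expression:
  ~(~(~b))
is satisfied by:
  {b: False}


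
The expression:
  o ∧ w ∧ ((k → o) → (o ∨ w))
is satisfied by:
  {w: True, o: True}


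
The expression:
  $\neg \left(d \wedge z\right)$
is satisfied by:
  {z: False, d: False}
  {d: True, z: False}
  {z: True, d: False}


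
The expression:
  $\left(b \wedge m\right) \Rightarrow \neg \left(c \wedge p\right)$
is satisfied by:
  {p: False, m: False, b: False, c: False}
  {c: True, p: False, m: False, b: False}
  {b: True, p: False, m: False, c: False}
  {c: True, b: True, p: False, m: False}
  {m: True, c: False, p: False, b: False}
  {c: True, m: True, p: False, b: False}
  {b: True, m: True, c: False, p: False}
  {c: True, b: True, m: True, p: False}
  {p: True, b: False, m: False, c: False}
  {c: True, p: True, b: False, m: False}
  {b: True, p: True, c: False, m: False}
  {c: True, b: True, p: True, m: False}
  {m: True, p: True, b: False, c: False}
  {c: True, m: True, p: True, b: False}
  {b: True, m: True, p: True, c: False}


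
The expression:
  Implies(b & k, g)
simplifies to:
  g | ~b | ~k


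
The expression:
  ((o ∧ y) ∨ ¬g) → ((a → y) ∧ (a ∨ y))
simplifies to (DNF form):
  g ∨ y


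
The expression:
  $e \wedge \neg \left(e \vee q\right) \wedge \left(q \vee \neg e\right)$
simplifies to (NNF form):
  $\text{False}$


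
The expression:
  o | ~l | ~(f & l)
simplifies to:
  o | ~f | ~l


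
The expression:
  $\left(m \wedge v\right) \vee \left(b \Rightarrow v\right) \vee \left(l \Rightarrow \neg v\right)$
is always true.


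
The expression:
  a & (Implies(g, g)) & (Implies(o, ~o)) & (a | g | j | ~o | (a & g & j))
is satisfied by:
  {a: True, o: False}


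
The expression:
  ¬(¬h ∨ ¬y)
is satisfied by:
  {h: True, y: True}


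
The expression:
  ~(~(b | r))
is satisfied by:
  {r: True, b: True}
  {r: True, b: False}
  {b: True, r: False}


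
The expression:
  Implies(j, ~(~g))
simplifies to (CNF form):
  g | ~j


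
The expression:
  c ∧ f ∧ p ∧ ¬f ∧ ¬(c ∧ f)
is never true.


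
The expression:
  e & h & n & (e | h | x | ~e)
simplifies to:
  e & h & n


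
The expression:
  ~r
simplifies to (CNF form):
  ~r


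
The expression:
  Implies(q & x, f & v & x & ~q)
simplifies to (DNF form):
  ~q | ~x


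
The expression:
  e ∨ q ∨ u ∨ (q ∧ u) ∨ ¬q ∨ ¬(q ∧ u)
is always true.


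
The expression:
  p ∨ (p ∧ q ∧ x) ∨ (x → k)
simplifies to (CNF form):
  k ∨ p ∨ ¬x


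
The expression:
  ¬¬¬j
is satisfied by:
  {j: False}


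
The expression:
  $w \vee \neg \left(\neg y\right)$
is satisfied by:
  {y: True, w: True}
  {y: True, w: False}
  {w: True, y: False}


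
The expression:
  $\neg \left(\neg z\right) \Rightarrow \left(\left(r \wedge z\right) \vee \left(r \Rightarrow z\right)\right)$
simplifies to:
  $\text{True}$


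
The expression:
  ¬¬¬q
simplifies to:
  ¬q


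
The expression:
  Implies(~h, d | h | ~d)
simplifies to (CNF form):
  True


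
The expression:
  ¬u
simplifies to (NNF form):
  ¬u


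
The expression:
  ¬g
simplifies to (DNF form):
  ¬g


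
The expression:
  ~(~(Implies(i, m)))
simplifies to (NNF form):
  m | ~i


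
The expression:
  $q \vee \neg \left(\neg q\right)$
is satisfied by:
  {q: True}


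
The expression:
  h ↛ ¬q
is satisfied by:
  {h: True, q: True}


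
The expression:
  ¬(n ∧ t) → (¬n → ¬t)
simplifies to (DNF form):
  n ∨ ¬t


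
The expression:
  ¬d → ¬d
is always true.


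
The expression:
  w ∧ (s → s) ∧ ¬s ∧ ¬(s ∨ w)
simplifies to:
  False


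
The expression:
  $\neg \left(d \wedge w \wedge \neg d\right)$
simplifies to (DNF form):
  $\text{True}$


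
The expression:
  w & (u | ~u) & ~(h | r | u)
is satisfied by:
  {w: True, h: False, u: False, r: False}


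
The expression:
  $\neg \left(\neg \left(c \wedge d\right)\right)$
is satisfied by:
  {c: True, d: True}


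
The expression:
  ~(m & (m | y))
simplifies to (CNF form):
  ~m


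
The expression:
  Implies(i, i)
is always true.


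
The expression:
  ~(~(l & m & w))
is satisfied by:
  {m: True, w: True, l: True}


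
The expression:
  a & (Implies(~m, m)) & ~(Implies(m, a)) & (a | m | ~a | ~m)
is never true.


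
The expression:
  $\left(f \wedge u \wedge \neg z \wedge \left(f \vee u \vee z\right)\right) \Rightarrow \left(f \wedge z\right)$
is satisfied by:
  {z: True, u: False, f: False}
  {u: False, f: False, z: False}
  {f: True, z: True, u: False}
  {f: True, u: False, z: False}
  {z: True, u: True, f: False}
  {u: True, z: False, f: False}
  {f: True, u: True, z: True}


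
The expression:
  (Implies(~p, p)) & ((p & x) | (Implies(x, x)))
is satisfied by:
  {p: True}


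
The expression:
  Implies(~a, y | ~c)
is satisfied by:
  {a: True, y: True, c: False}
  {a: True, c: False, y: False}
  {y: True, c: False, a: False}
  {y: False, c: False, a: False}
  {a: True, y: True, c: True}
  {a: True, c: True, y: False}
  {y: True, c: True, a: False}


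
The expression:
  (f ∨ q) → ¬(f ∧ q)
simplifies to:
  ¬f ∨ ¬q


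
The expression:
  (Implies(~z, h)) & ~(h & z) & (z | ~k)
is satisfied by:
  {z: True, k: False, h: False}
  {z: True, k: True, h: False}
  {h: True, k: False, z: False}


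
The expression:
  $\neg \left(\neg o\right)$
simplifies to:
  $o$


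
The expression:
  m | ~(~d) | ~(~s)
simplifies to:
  d | m | s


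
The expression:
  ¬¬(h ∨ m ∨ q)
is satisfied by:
  {q: True, m: True, h: True}
  {q: True, m: True, h: False}
  {q: True, h: True, m: False}
  {q: True, h: False, m: False}
  {m: True, h: True, q: False}
  {m: True, h: False, q: False}
  {h: True, m: False, q: False}


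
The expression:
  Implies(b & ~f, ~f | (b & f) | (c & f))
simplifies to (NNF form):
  True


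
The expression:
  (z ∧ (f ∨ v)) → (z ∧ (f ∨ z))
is always true.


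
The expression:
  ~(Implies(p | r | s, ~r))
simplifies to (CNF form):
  r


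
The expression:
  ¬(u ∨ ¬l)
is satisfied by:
  {l: True, u: False}


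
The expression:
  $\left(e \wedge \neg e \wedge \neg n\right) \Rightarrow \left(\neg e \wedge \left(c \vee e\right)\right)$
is always true.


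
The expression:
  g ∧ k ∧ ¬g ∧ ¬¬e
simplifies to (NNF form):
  False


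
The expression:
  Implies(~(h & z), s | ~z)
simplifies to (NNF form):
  h | s | ~z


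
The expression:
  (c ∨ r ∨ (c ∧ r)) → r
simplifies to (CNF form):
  r ∨ ¬c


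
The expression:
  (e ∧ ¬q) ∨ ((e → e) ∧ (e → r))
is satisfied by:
  {r: True, e: False, q: False}
  {e: False, q: False, r: False}
  {r: True, q: True, e: False}
  {q: True, e: False, r: False}
  {r: True, e: True, q: False}
  {e: True, r: False, q: False}
  {r: True, q: True, e: True}


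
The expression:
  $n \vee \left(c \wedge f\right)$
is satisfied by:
  {n: True, f: True, c: True}
  {n: True, f: True, c: False}
  {n: True, c: True, f: False}
  {n: True, c: False, f: False}
  {f: True, c: True, n: False}


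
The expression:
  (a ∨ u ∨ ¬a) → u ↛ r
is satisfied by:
  {u: True, r: False}


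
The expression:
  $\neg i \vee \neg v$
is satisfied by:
  {v: False, i: False}
  {i: True, v: False}
  {v: True, i: False}


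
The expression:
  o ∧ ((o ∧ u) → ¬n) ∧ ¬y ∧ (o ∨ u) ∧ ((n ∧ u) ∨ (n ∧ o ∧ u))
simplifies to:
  False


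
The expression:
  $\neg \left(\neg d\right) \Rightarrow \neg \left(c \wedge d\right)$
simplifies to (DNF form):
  $\neg c \vee \neg d$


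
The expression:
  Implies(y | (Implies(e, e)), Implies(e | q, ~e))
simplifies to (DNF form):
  ~e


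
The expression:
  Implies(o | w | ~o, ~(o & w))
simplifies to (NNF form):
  ~o | ~w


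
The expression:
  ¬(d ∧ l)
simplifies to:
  ¬d ∨ ¬l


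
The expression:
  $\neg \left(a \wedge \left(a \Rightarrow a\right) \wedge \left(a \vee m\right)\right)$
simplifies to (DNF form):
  $\neg a$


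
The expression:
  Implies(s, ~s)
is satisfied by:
  {s: False}


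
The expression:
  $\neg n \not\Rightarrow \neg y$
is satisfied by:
  {y: True, n: False}


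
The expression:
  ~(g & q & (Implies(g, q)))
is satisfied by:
  {g: False, q: False}
  {q: True, g: False}
  {g: True, q: False}


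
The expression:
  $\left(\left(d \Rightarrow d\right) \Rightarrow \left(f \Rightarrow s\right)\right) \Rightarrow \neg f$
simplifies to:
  $\neg f \vee \neg s$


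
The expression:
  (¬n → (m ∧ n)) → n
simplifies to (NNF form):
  True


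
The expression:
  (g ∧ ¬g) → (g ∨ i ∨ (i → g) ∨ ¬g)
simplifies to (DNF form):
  True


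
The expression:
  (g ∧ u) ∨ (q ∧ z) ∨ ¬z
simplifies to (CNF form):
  (g ∨ q ∨ ¬z) ∧ (q ∨ u ∨ ¬z)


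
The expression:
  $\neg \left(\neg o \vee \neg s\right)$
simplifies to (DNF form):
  $o \wedge s$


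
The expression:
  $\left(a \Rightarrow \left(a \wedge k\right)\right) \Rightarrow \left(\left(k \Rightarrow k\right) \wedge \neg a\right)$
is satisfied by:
  {k: False, a: False}
  {a: True, k: False}
  {k: True, a: False}
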